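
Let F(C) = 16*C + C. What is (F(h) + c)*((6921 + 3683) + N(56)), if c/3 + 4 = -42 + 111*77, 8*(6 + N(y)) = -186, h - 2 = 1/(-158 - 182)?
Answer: 21603748961/80 ≈ 2.7005e+8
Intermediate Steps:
h = 679/340 (h = 2 + 1/(-158 - 182) = 2 + 1/(-340) = 2 - 1/340 = 679/340 ≈ 1.9971)
F(C) = 17*C
N(y) = -117/4 (N(y) = -6 + (⅛)*(-186) = -6 - 93/4 = -117/4)
c = 25503 (c = -12 + 3*(-42 + 111*77) = -12 + 3*(-42 + 8547) = -12 + 3*8505 = -12 + 25515 = 25503)
(F(h) + c)*((6921 + 3683) + N(56)) = (17*(679/340) + 25503)*((6921 + 3683) - 117/4) = (679/20 + 25503)*(10604 - 117/4) = (510739/20)*(42299/4) = 21603748961/80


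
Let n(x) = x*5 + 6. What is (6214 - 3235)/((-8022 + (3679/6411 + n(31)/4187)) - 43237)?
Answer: -79964871003/1375921570819 ≈ -0.058117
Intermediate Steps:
n(x) = 6 + 5*x (n(x) = 5*x + 6 = 6 + 5*x)
(6214 - 3235)/((-8022 + (3679/6411 + n(31)/4187)) - 43237) = (6214 - 3235)/((-8022 + (3679/6411 + (6 + 5*31)/4187)) - 43237) = 2979/((-8022 + (3679*(1/6411) + (6 + 155)*(1/4187))) - 43237) = 2979/((-8022 + (3679/6411 + 161*(1/4187))) - 43237) = 2979/((-8022 + (3679/6411 + 161/4187)) - 43237) = 2979/((-8022 + 16436144/26842857) - 43237) = 2979/(-215316962710/26842857 - 43237) = 2979/(-1375921570819/26842857) = 2979*(-26842857/1375921570819) = -79964871003/1375921570819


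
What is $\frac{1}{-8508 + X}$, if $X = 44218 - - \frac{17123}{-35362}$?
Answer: $\frac{35362}{1262759897} \approx 2.8004 \cdot 10^{-5}$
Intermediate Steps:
$X = \frac{1563619793}{35362}$ ($X = 44218 - \left(-17123\right) \left(- \frac{1}{35362}\right) = 44218 - \frac{17123}{35362} = \frac{1563619793}{35362} \approx 44218.0$)
$\frac{1}{-8508 + X} = \frac{1}{-8508 + \frac{1563619793}{35362}} = \frac{1}{\frac{1262759897}{35362}} = \frac{35362}{1262759897}$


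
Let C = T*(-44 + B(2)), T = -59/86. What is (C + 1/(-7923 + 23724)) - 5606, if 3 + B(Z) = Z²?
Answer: -176228551/31602 ≈ -5576.5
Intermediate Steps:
T = -59/86 (T = -59*1/86 = -59/86 ≈ -0.68605)
B(Z) = -3 + Z²
C = 59/2 (C = -59*(-44 + (-3 + 2²))/86 = -59*(-44 + (-3 + 4))/86 = -59*(-44 + 1)/86 = -59/86*(-43) = 59/2 ≈ 29.500)
(C + 1/(-7923 + 23724)) - 5606 = (59/2 + 1/(-7923 + 23724)) - 5606 = (59/2 + 1/15801) - 5606 = 932261/31602 - 5606 = -176228551/31602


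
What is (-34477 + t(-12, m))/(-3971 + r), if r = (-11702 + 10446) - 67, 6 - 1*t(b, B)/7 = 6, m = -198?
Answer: 34477/5294 ≈ 6.5125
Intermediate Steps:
t(b, B) = 0 (t(b, B) = 42 - 7*6 = 42 - 42 = 0)
r = -1323 (r = -1256 - 67 = -1323)
(-34477 + t(-12, m))/(-3971 + r) = (-34477 + 0)/(-3971 - 1323) = -34477/(-5294) = -34477*(-1/5294) = 34477/5294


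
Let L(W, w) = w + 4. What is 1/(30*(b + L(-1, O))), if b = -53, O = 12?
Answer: -1/1110 ≈ -0.00090090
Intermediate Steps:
L(W, w) = 4 + w
1/(30*(b + L(-1, O))) = 1/(30*(-53 + (4 + 12))) = 1/(30*(-53 + 16)) = 1/(30*(-37)) = 1/(-1110) = -1/1110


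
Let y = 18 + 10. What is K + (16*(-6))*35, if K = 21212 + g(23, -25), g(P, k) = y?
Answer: 17880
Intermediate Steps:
y = 28
g(P, k) = 28
K = 21240 (K = 21212 + 28 = 21240)
K + (16*(-6))*35 = 21240 + (16*(-6))*35 = 21240 - 96*35 = 21240 - 3360 = 17880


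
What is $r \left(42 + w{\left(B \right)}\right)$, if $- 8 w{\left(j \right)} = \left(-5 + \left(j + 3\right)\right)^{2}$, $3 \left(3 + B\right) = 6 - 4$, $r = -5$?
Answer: $- \frac{14275}{72} \approx -198.26$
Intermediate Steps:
$B = - \frac{7}{3}$ ($B = -3 + \frac{6 - 4}{3} = -3 + \frac{1}{3} \cdot 2 = -3 + \frac{2}{3} = - \frac{7}{3} \approx -2.3333$)
$w{\left(j \right)} = - \frac{\left(-2 + j\right)^{2}}{8}$ ($w{\left(j \right)} = - \frac{\left(-5 + \left(j + 3\right)\right)^{2}}{8} = - \frac{\left(-5 + \left(3 + j\right)\right)^{2}}{8} = - \frac{\left(-2 + j\right)^{2}}{8}$)
$r \left(42 + w{\left(B \right)}\right) = - 5 \left(42 - \frac{\left(-2 - \frac{7}{3}\right)^{2}}{8}\right) = - 5 \left(42 - \frac{\left(- \frac{13}{3}\right)^{2}}{8}\right) = - 5 \left(42 - \frac{169}{72}\right) = \left(-5\right) \frac{2855}{72} = - \frac{14275}{72}$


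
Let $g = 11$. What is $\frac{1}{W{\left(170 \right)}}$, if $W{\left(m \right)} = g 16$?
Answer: $\frac{1}{176} \approx 0.0056818$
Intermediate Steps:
$W{\left(m \right)} = 176$ ($W{\left(m \right)} = 11 \cdot 16 = 176$)
$\frac{1}{W{\left(170 \right)}} = \frac{1}{176}$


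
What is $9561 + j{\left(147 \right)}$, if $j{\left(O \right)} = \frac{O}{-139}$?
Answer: $\frac{1328832}{139} \approx 9559.9$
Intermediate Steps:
$j{\left(O \right)} = - \frac{O}{139}$ ($j{\left(O \right)} = O \left(- \frac{1}{139}\right) = - \frac{O}{139}$)
$9561 + j{\left(147 \right)} = 9561 - \frac{147}{139} = \frac{1328832}{139}$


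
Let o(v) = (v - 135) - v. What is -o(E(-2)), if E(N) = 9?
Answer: 135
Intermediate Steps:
o(v) = -135 (o(v) = (-135 + v) - v = -135)
-o(E(-2)) = -1*(-135) = 135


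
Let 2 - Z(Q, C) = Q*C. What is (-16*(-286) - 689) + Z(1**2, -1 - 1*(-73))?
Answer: 3817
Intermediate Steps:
Z(Q, C) = 2 - C*Q (Z(Q, C) = 2 - Q*C = 2 - C*Q)
(-16*(-286) - 689) + Z(1**2, -1 - 1*(-73)) = (-16*(-286) - 689) + (2 - 1*(-1 - 1*(-73))*1**2) = (4576 - 689) + (2 - 1*(-1 + 73)*1) = 3887 + (2 - 1*72*1) = 3887 + (2 - 72) = 3887 - 70 = 3817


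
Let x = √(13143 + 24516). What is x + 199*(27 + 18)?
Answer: 8955 + √37659 ≈ 9149.1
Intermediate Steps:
x = √37659 ≈ 194.06
x + 199*(27 + 18) = √37659 + 199*(27 + 18) = √37659 + 199*45 = √37659 + 8955 = 8955 + √37659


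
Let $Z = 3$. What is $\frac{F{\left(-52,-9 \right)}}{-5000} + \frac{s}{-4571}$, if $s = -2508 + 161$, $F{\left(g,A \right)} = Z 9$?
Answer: $\frac{11611583}{22855000} \approx 0.50805$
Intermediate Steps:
$F{\left(g,A \right)} = 27$ ($F{\left(g,A \right)} = 3 \cdot 9 = 27$)
$s = -2347$
$\frac{F{\left(-52,-9 \right)}}{-5000} + \frac{s}{-4571} = \frac{27}{-5000} - \frac{2347}{-4571} = 27 \left(- \frac{1}{5000}\right) - - \frac{2347}{4571} = - \frac{27}{5000} + \frac{2347}{4571} = \frac{11611583}{22855000}$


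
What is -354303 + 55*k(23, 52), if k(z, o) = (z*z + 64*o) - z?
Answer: -143433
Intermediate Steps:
k(z, o) = z**2 - z + 64*o (k(z, o) = (z**2 + 64*o) - z = z**2 - z + 64*o)
-354303 + 55*k(23, 52) = -354303 + 55*(23**2 - 1*23 + 64*52) = -354303 + 55*(529 - 23 + 3328) = -354303 + 55*3834 = -354303 + 210870 = -143433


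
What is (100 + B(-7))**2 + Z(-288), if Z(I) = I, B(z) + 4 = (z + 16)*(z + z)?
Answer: 612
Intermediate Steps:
B(z) = -4 + 2*z*(16 + z) (B(z) = -4 + (z + 16)*(z + z) = -4 + (16 + z)*(2*z) = -4 + 2*z*(16 + z))
(100 + B(-7))**2 + Z(-288) = (100 + (-4 + 2*(-7)**2 + 32*(-7)))**2 - 288 = (100 + (-4 + 2*49 - 224))**2 - 288 = (100 + (-4 + 98 - 224))**2 - 288 = (100 - 130)**2 - 288 = (-30)**2 - 288 = 900 - 288 = 612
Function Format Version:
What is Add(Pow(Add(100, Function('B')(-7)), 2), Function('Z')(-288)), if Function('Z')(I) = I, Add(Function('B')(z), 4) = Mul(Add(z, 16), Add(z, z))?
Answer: 612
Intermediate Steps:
Function('B')(z) = Add(-4, Mul(2, z, Add(16, z))) (Function('B')(z) = Add(-4, Mul(Add(z, 16), Add(z, z))) = Add(-4, Mul(Add(16, z), Mul(2, z))) = Add(-4, Mul(2, z, Add(16, z))))
Add(Pow(Add(100, Function('B')(-7)), 2), Function('Z')(-288)) = Add(Pow(Add(100, Add(-4, Mul(2, Pow(-7, 2)), Mul(32, -7))), 2), -288) = Add(Pow(Add(100, Add(-4, Mul(2, 49), -224)), 2), -288) = Add(Pow(Add(100, Add(-4, 98, -224)), 2), -288) = Add(Pow(Add(100, -130), 2), -288) = Add(Pow(-30, 2), -288) = Add(900, -288) = 612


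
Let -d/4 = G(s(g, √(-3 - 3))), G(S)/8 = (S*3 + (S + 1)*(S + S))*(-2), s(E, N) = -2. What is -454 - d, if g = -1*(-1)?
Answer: -326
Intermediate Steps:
g = 1
G(S) = -48*S - 32*S*(1 + S) (G(S) = 8*((S*3 + (S + 1)*(S + S))*(-2)) = 8*((3*S + (1 + S)*(2*S))*(-2)) = 8*((3*S + 2*S*(1 + S))*(-2)) = 8*(-6*S - 4*S*(1 + S)) = -48*S - 32*S*(1 + S))
d = -128 (d = -(-64)*(-2)*(5 + 2*(-2)) = -(-64)*(-2)*(5 - 4) = -(-64)*(-2) = -4*32 = -128)
-454 - d = -454 - 1*(-128) = -454 + 128 = -326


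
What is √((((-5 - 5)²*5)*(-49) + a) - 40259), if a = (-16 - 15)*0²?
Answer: I*√64759 ≈ 254.48*I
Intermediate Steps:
a = 0 (a = -31*0 = 0)
√((((-5 - 5)²*5)*(-49) + a) - 40259) = √((((-5 - 5)²*5)*(-49) + 0) - 40259) = √((((-10)²*5)*(-49) + 0) - 40259) = √(((100*5)*(-49) + 0) - 40259) = √((500*(-49) + 0) - 40259) = √((-24500 + 0) - 40259) = √(-24500 - 40259) = √(-64759) = I*√64759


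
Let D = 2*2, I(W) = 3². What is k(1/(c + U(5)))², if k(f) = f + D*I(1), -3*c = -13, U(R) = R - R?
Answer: 221841/169 ≈ 1312.7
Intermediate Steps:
I(W) = 9
U(R) = 0
D = 4
c = 13/3 (c = -⅓*(-13) = 13/3 ≈ 4.3333)
k(f) = 36 + f (k(f) = f + 4*9 = f + 36 = 36 + f)
k(1/(c + U(5)))² = (36 + 1/(13/3 + 0))² = (36 + 1/(13/3))² = (36 + 3/13)² = (471/13)² = 221841/169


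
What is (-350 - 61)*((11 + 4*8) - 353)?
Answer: 127410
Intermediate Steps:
(-350 - 61)*((11 + 4*8) - 353) = -411*((11 + 32) - 353) = -411*(43 - 353) = -411*(-310) = 127410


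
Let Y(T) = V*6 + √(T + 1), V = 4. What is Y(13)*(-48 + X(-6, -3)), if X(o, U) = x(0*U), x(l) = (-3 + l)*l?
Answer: -1152 - 48*√14 ≈ -1331.6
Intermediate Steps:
x(l) = l*(-3 + l)
X(o, U) = 0 (X(o, U) = (0*U)*(-3 + 0*U) = 0*(-3 + 0) = 0*(-3) = 0)
Y(T) = 24 + √(1 + T) (Y(T) = 4*6 + √(T + 1) = 24 + √(1 + T))
Y(13)*(-48 + X(-6, -3)) = (24 + √(1 + 13))*(-48 + 0) = (24 + √14)*(-48) = -1152 - 48*√14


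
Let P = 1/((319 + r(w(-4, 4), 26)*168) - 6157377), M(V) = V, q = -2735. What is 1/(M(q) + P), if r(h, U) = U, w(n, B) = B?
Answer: -6152690/16827607151 ≈ -0.00036563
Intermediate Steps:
P = -1/6152690 (P = 1/((319 + 26*168) - 6157377) = 1/((319 + 4368) - 6157377) = 1/(4687 - 6157377) = 1/(-6152690) = -1/6152690 ≈ -1.6253e-7)
1/(M(q) + P) = 1/(-2735 - 1/6152690) = 1/(-16827607151/6152690) = -6152690/16827607151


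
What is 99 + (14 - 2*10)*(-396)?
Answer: 2475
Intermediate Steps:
99 + (14 - 2*10)*(-396) = 99 + (14 - 20)*(-396) = 99 - 6*(-396) = 99 + 2376 = 2475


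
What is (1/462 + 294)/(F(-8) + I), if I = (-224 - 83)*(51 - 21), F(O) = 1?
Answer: -135829/4254558 ≈ -0.031925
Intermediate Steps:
I = -9210 (I = -307*30 = -9210)
(1/462 + 294)/(F(-8) + I) = (1/462 + 294)/(1 - 9210) = (1/462 + 294)/(-9209) = (135829/462)*(-1/9209) = -135829/4254558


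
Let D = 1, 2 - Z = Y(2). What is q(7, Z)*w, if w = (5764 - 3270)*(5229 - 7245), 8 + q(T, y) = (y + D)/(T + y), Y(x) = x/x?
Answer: 38966256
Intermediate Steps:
Y(x) = 1
Z = 1 (Z = 2 - 1*1 = 2 - 1 = 1)
q(T, y) = -8 + (1 + y)/(T + y) (q(T, y) = -8 + (y + 1)/(T + y) = -8 + (1 + y)/(T + y))
w = -5027904 (w = 2494*(-2016) = -5027904)
q(7, Z)*w = ((1 - 8*7 - 7*1)/(7 + 1))*(-5027904) = ((1 - 56 - 7)/8)*(-5027904) = ((⅛)*(-62))*(-5027904) = -31/4*(-5027904) = 38966256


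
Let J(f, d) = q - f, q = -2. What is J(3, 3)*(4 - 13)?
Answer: 45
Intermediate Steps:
J(f, d) = -2 - f
J(3, 3)*(4 - 13) = (-2 - 1*3)*(4 - 13) = (-2 - 3)*(-9) = -5*(-9) = 45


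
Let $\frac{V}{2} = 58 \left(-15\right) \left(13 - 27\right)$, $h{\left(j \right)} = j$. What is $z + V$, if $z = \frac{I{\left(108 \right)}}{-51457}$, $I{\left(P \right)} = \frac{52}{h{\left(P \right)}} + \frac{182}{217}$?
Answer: $\frac{1049173238135}{43069509} \approx 24360.0$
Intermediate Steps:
$I{\left(P \right)} = \frac{26}{31} + \frac{52}{P}$ ($I{\left(P \right)} = \frac{52}{P} + \frac{182}{217} = \frac{52}{P} + 182 \cdot \frac{1}{217} = \frac{52}{P} + \frac{26}{31} = \frac{26}{31} + \frac{52}{P}$)
$z = - \frac{1105}{43069509}$ ($z = \frac{\frac{26}{31} + \frac{52}{108}}{-51457} = \left(\frac{26}{31} + 52 \cdot \frac{1}{108}\right) \left(- \frac{1}{51457}\right) = \left(\frac{26}{31} + \frac{13}{27}\right) \left(- \frac{1}{51457}\right) = \frac{1105}{837} \left(- \frac{1}{51457}\right) = - \frac{1105}{43069509} \approx -2.5656 \cdot 10^{-5}$)
$V = 24360$ ($V = 2 \cdot 58 \left(-15\right) \left(13 - 27\right) = 2 \left(- 870 \left(13 - 27\right)\right) = 2 \left(\left(-870\right) \left(-14\right)\right) = 2 \cdot 12180 = 24360$)
$z + V = - \frac{1105}{43069509} + 24360 = \frac{1049173238135}{43069509}$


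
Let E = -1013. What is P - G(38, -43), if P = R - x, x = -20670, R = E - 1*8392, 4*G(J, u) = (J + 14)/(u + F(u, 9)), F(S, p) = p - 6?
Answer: 450613/40 ≈ 11265.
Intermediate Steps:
F(S, p) = -6 + p
G(J, u) = (14 + J)/(4*(3 + u)) (G(J, u) = ((J + 14)/(u + (-6 + 9)))/4 = ((14 + J)/(u + 3))/4 = ((14 + J)/(3 + u))/4 = (14 + J)/(4*(3 + u)))
R = -9405 (R = -1013 - 1*8392 = -1013 - 8392 = -9405)
P = 11265 (P = -9405 - 1*(-20670) = -9405 + 20670 = 11265)
P - G(38, -43) = 11265 - (14 + 38)/(4*(3 - 43)) = 11265 - 52/(4*(-40)) = 11265 - (-1)*52/(4*40) = 11265 - 1*(-13/40) = 11265 + 13/40 = 450613/40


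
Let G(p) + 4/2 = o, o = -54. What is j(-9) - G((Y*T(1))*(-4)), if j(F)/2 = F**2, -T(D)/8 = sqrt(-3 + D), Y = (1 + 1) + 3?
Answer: 218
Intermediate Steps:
Y = 5 (Y = 2 + 3 = 5)
T(D) = -8*sqrt(-3 + D)
G(p) = -56 (G(p) = -2 - 54 = -56)
j(F) = 2*F**2
j(-9) - G((Y*T(1))*(-4)) = 2*(-9)**2 - 1*(-56) = 2*81 + 56 = 162 + 56 = 218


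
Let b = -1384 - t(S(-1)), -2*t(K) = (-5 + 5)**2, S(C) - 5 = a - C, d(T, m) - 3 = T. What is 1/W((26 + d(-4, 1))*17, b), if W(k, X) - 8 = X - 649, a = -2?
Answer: -1/2025 ≈ -0.00049383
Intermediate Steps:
d(T, m) = 3 + T
S(C) = 3 - C (S(C) = 5 + (-2 - C) = 3 - C)
t(K) = 0 (t(K) = -(-5 + 5)**2/2 = -1/2*0**2 = -1/2*0 = 0)
b = -1384 (b = -1384 - 1*0 = -1384 + 0 = -1384)
W(k, X) = -641 + X (W(k, X) = 8 + (X - 649) = 8 + (-649 + X) = -641 + X)
1/W((26 + d(-4, 1))*17, b) = 1/(-641 - 1384) = 1/(-2025) = -1/2025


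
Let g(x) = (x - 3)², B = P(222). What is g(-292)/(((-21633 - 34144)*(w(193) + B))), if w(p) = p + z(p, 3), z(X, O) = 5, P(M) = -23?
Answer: -3481/390439 ≈ -0.0089156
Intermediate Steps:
B = -23
w(p) = 5 + p (w(p) = p + 5 = 5 + p)
g(x) = (-3 + x)²
g(-292)/(((-21633 - 34144)*(w(193) + B))) = (-3 - 292)²/(((-21633 - 34144)*((5 + 193) - 23))) = (-295)²/((-55777*(198 - 23))) = 87025/((-55777*175)) = 87025/(-9760975) = 87025*(-1/9760975) = -3481/390439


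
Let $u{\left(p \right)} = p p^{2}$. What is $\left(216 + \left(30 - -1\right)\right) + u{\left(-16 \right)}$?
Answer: $-3849$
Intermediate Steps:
$u{\left(p \right)} = p^{3}$
$\left(216 + \left(30 - -1\right)\right) + u{\left(-16 \right)} = \left(216 + \left(30 - -1\right)\right) + \left(-16\right)^{3} = \left(216 + \left(30 + 1\right)\right) - 4096 = \left(216 + 31\right) - 4096 = 247 - 4096 = -3849$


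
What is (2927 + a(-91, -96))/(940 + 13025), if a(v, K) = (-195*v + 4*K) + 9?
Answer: 20297/13965 ≈ 1.4534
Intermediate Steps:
a(v, K) = 9 - 195*v + 4*K
(2927 + a(-91, -96))/(940 + 13025) = (2927 + (9 - 195*(-91) + 4*(-96)))/(940 + 13025) = (2927 + (9 + 17745 - 384))/13965 = (2927 + 17370)*(1/13965) = 20297*(1/13965) = 20297/13965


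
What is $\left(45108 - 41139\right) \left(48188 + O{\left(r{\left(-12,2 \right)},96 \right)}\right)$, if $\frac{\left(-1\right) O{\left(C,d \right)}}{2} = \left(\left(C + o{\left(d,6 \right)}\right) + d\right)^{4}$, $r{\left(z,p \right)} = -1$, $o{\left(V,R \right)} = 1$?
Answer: $-674020041156$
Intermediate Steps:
$O{\left(C,d \right)} = - 2 \left(1 + C + d\right)^{4}$ ($O{\left(C,d \right)} = - 2 \left(\left(C + 1\right) + d\right)^{4} = - 2 \left(\left(1 + C\right) + d\right)^{4} = - 2 \left(1 + C + d\right)^{4}$)
$\left(45108 - 41139\right) \left(48188 + O{\left(r{\left(-12,2 \right)},96 \right)}\right) = \left(45108 - 41139\right) \left(48188 - 2 \left(1 - 1 + 96\right)^{4}\right) = \left(45108 - 41139\right) \left(48188 - 2 \cdot 96^{4}\right) = 3969 \left(48188 - 169869312\right) = 3969 \left(-169821124\right) = -674020041156$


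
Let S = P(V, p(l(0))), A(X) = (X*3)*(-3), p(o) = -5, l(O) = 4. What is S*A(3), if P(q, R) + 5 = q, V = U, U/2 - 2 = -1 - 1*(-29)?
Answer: -1485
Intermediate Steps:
U = 60 (U = 4 + 2*(-1 - 1*(-29)) = 4 + 2*(-1 + 29) = 4 + 2*28 = 4 + 56 = 60)
V = 60
P(q, R) = -5 + q
A(X) = -9*X (A(X) = (3*X)*(-3) = -9*X)
S = 55 (S = -5 + 60 = 55)
S*A(3) = 55*(-9*3) = 55*(-27) = -1485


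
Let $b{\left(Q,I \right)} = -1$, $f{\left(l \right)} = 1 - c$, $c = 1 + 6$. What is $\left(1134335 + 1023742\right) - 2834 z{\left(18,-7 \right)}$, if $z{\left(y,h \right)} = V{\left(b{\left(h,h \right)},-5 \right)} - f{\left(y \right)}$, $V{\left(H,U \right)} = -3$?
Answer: $2149575$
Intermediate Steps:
$c = 7$
$f{\left(l \right)} = -6$ ($f{\left(l \right)} = 1 - 7 = -6$)
$z{\left(y,h \right)} = 3$ ($z{\left(y,h \right)} = -3 - -6 = -3 + 6 = 3$)
$\left(1134335 + 1023742\right) - 2834 z{\left(18,-7 \right)} = \left(1134335 + 1023742\right) - 8502 = 2158077 - 8502 = 2149575$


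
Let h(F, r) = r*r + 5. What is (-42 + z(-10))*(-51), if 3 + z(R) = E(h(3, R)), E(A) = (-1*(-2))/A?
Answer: 80291/35 ≈ 2294.0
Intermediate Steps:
h(F, r) = 5 + r**2 (h(F, r) = r**2 + 5 = 5 + r**2)
E(A) = 2/A
z(R) = -3 + 2/(5 + R**2)
(-42 + z(-10))*(-51) = (-42 + (-3 + 2/(5 + (-10)**2)))*(-51) = (-42 + (-3 + 2/(5 + 100)))*(-51) = (-42 + (-3 + 2/105))*(-51) = (-42 - 313/105)*(-51) = -4723/105*(-51) = 80291/35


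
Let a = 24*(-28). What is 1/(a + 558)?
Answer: -1/114 ≈ -0.0087719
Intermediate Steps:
a = -672
1/(a + 558) = 1/(-672 + 558) = 1/(-114) = -1/114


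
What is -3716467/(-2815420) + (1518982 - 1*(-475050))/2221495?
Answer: 2774030086321/1250888290580 ≈ 2.2176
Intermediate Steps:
-3716467/(-2815420) + (1518982 - 1*(-475050))/2221495 = -3716467*(-1/2815420) + (1518982 + 475050)*(1/2221495) = 3716467/2815420 + 1994032*(1/2221495) = 3716467/2815420 + 1994032/2221495 = 2774030086321/1250888290580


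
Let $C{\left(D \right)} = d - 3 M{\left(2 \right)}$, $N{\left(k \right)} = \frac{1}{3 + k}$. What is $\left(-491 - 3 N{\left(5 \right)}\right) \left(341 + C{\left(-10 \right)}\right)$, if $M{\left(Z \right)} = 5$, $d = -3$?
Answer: $- \frac{1269713}{8} \approx -1.5871 \cdot 10^{5}$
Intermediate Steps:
$C{\left(D \right)} = -18$ ($C{\left(D \right)} = -3 - 15 = -18$)
$\left(-491 - 3 N{\left(5 \right)}\right) \left(341 + C{\left(-10 \right)}\right) = \left(-491 + \left(- \frac{3}{3 + 5} + 0\right)\right) \left(341 - 18\right) = \left(-491 + \left(- \frac{3}{8} + 0\right)\right) 323 = \left(-491 - \frac{3}{8}\right) 323 = \left(- \frac{3931}{8}\right) 323 = - \frac{1269713}{8}$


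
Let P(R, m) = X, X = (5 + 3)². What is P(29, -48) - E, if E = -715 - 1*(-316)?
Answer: 463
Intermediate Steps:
X = 64 (X = 8² = 64)
E = -399 (E = -715 + 316 = -399)
P(R, m) = 64
P(29, -48) - E = 64 - 1*(-399) = 64 + 399 = 463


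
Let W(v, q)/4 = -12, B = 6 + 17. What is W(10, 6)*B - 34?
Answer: -1138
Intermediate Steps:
B = 23
W(v, q) = -48 (W(v, q) = 4*(-12) = -48)
W(10, 6)*B - 34 = -48*23 - 34 = -1104 - 34 = -1138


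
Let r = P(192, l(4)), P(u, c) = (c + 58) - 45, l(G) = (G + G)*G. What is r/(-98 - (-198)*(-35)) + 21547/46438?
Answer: 10667329/23311876 ≈ 0.45759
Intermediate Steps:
l(G) = 2*G**2 (l(G) = (2*G)*G = 2*G**2)
P(u, c) = 13 + c (P(u, c) = (58 + c) - 45 = 13 + c)
r = 45 (r = 13 + 2*4**2 = 13 + 2*16 = 13 + 32 = 45)
r/(-98 - (-198)*(-35)) + 21547/46438 = 45/(-98 - (-198)*(-35)) + 21547/46438 = 45/(-98 - 99*70) + 21547*(1/46438) = 45/(-98 - 6930) + 21547/46438 = 45/(-7028) + 21547/46438 = 45*(-1/7028) + 21547/46438 = -45/7028 + 21547/46438 = 10667329/23311876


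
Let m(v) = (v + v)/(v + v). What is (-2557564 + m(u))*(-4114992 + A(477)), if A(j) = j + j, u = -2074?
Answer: 10521911369394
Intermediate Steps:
m(v) = 1 (m(v) = (2*v)/((2*v)) = (2*v)*(1/(2*v)) = 1)
A(j) = 2*j
(-2557564 + m(u))*(-4114992 + A(477)) = (-2557564 + 1)*(-4114992 + 2*477) = -2557563*(-4114992 + 954) = -2557563*(-4114038) = 10521911369394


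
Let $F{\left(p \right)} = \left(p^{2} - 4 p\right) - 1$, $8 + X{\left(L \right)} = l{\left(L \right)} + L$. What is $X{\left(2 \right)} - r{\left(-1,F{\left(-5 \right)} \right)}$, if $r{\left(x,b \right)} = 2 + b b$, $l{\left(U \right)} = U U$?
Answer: $-1940$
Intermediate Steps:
$l{\left(U \right)} = U^{2}$
$X{\left(L \right)} = -8 + L + L^{2}$ ($X{\left(L \right)} = -8 + \left(L^{2} + L\right) = -8 + \left(L + L^{2}\right) = -8 + L + L^{2}$)
$F{\left(p \right)} = -1 + p^{2} - 4 p$
$r{\left(x,b \right)} = 2 + b^{2}$
$X{\left(2 \right)} - r{\left(-1,F{\left(-5 \right)} \right)} = \left(-8 + 2 + 2^{2}\right) - \left(2 + \left(-1 + \left(-5\right)^{2} - -20\right)^{2}\right) = \left(-8 + 2 + 4\right) - \left(2 + \left(-1 + 25 + 20\right)^{2}\right) = -2 - \left(2 + 44^{2}\right) = -2 - \left(2 + 1936\right) = -2 - 1938 = -1940$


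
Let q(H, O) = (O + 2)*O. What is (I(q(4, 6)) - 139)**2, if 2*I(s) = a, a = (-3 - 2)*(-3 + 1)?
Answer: 17956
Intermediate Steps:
a = 10 (a = -5*(-2) = 10)
q(H, O) = O*(2 + O) (q(H, O) = (2 + O)*O = O*(2 + O))
I(s) = 5 (I(s) = (1/2)*10 = 5)
(I(q(4, 6)) - 139)**2 = (5 - 139)**2 = (-134)**2 = 17956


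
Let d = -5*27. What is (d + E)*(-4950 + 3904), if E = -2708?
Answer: 2973778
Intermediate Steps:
d = -135
(d + E)*(-4950 + 3904) = (-135 - 2708)*(-4950 + 3904) = -2843*(-1046) = 2973778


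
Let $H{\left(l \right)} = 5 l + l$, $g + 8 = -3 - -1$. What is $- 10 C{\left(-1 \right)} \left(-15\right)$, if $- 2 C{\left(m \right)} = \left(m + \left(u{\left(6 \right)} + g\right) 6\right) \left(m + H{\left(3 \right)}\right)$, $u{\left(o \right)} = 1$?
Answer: $70125$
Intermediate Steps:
$g = -10$ ($g = -8 - 2 = -10$)
$H{\left(l \right)} = 6 l$
$C{\left(m \right)} = - \frac{\left(-54 + m\right) \left(18 + m\right)}{2}$ ($C{\left(m \right)} = - \frac{\left(m + \left(1 - 10\right) 6\right) \left(m + 6 \cdot 3\right)}{2} = - \frac{\left(m - 54\right) \left(m + 18\right)}{2} = - \frac{\left(m - 54\right) \left(18 + m\right)}{2} = - \frac{\left(-54 + m\right) \left(18 + m\right)}{2}$)
$- 10 C{\left(-1 \right)} \left(-15\right) = - 10 \left(486 + 18 \left(-1\right) - \frac{\left(-1\right)^{2}}{2}\right) \left(-15\right) = - 10 \left(486 - 18 - \frac{1}{2}\right) \left(-15\right) = \left(-10\right) \frac{935}{2} \left(-15\right) = \left(-4675\right) \left(-15\right) = 70125$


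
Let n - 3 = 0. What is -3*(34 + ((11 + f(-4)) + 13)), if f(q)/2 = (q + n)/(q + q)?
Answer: -699/4 ≈ -174.75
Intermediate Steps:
n = 3 (n = 3 + 0 = 3)
f(q) = (3 + q)/q (f(q) = 2*((q + 3)/(q + q)) = 2*((3 + q)/((2*q))) = 2*((3 + q)*(1/(2*q))) = 2*((3 + q)/(2*q)) = (3 + q)/q)
-3*(34 + ((11 + f(-4)) + 13)) = -3*(34 + ((11 + (3 - 4)/(-4)) + 13)) = -3*(34 + ((11 - ¼*(-1)) + 13)) = -3*(34 + ((11 + ¼) + 13)) = -3*(34 + (45/4 + 13)) = -3*(34 + 97/4) = -3*233/4 = -699/4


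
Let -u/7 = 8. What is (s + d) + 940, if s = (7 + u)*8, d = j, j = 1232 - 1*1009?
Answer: 771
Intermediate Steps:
u = -56 (u = -7*8 = -56)
j = 223 (j = 1232 - 1009 = 223)
d = 223
s = -392 (s = (7 - 56)*8 = -49*8 = -392)
(s + d) + 940 = (-392 + 223) + 940 = -169 + 940 = 771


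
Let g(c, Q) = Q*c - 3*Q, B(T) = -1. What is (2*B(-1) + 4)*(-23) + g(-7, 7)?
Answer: -116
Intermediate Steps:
g(c, Q) = -3*Q + Q*c
(2*B(-1) + 4)*(-23) + g(-7, 7) = (2*(-1) + 4)*(-23) + 7*(-3 - 7) = (-2 + 4)*(-23) + 7*(-10) = 2*(-23) - 70 = -46 - 70 = -116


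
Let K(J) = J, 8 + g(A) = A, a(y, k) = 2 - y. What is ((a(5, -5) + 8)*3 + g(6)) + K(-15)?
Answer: -2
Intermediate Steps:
g(A) = -8 + A
((a(5, -5) + 8)*3 + g(6)) + K(-15) = (((2 - 1*5) + 8)*3 + (-8 + 6)) - 15 = (((2 - 5) + 8)*3 - 2) - 15 = ((-3 + 8)*3 - 2) - 15 = (5*3 - 2) - 15 = (15 - 2) - 15 = 13 - 15 = -2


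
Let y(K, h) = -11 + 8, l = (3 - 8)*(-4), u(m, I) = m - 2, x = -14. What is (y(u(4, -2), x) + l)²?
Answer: 289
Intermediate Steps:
u(m, I) = -2 + m
l = 20 (l = -5*(-4) = 20)
y(K, h) = -3
(y(u(4, -2), x) + l)² = (-3 + 20)² = 17² = 289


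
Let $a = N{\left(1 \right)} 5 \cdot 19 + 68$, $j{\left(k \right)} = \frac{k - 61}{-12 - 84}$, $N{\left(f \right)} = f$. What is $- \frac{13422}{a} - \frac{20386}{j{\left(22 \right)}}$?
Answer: $- \frac{106507862}{2119} \approx -50263.0$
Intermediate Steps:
$j{\left(k \right)} = \frac{61}{96} - \frac{k}{96}$ ($j{\left(k \right)} = \frac{-61 + k}{-96} = \left(-61 + k\right) \left(- \frac{1}{96}\right) = \frac{61}{96} - \frac{k}{96}$)
$a = 163$ ($a = 1 \cdot 5 \cdot 19 + 68 = 1 \cdot 95 + 68 = 95 + 68 = 163$)
$- \frac{13422}{a} - \frac{20386}{j{\left(22 \right)}} = - \frac{13422}{163} - \frac{20386}{\frac{61}{96} - \frac{11}{48}} = \left(-13422\right) \frac{1}{163} - \frac{20386}{\frac{61}{96} - \frac{11}{48}} = - \frac{13422}{163} - \frac{20386}{\frac{13}{32}} = - \frac{13422}{163} - \frac{652352}{13} = - \frac{106507862}{2119}$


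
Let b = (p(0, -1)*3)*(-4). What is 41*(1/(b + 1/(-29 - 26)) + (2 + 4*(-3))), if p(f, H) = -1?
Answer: -267935/659 ≈ -406.58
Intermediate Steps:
b = 12 (b = -1*3*(-4) = -3*(-4) = 12)
41*(1/(b + 1/(-29 - 26)) + (2 + 4*(-3))) = 41*(1/(12 + 1/(-29 - 26)) + (2 + 4*(-3))) = 41*(1/(12 + 1/(-55)) + (2 - 12)) = 41*(1/(12 - 1/55) - 10) = 41*(1/(659/55) - 10) = 41*(55/659 - 10) = 41*(-6535/659) = -267935/659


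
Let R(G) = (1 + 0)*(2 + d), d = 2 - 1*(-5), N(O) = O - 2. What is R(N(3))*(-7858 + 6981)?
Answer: -7893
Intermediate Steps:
N(O) = -2 + O
d = 7 (d = 2 + 5 = 7)
R(G) = 9 (R(G) = (1 + 0)*(2 + 7) = 1*9 = 9)
R(N(3))*(-7858 + 6981) = 9*(-7858 + 6981) = 9*(-877) = -7893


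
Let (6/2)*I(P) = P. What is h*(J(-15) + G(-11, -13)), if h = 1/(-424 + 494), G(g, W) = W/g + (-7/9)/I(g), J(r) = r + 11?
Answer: -43/1155 ≈ -0.037229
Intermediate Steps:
I(P) = P/3
J(r) = 11 + r
G(g, W) = -7/(3*g) + W/g (G(g, W) = W/g + (-7/9)/((g/3)) = W/g + (-7*1/9)*(3/g) = W/g - 7/(3*g) = -7/(3*g) + W/g)
h = 1/70 ≈ 0.014286
h*(J(-15) + G(-11, -13)) = ((11 - 15) + (-7/3 - 13)/(-11))/70 = (-4 - 1/11*(-46/3))/70 = (-4 + 46/33)/70 = (1/70)*(-86/33) = -43/1155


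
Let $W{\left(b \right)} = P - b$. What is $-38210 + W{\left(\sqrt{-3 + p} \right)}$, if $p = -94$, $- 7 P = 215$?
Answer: $- \frac{267685}{7} - i \sqrt{97} \approx -38241.0 - 9.8489 i$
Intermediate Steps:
$P = - \frac{215}{7}$ ($P = \left(- \frac{1}{7}\right) 215 = - \frac{215}{7} \approx -30.714$)
$W{\left(b \right)} = - \frac{215}{7} - b$
$-38210 + W{\left(\sqrt{-3 + p} \right)} = -38210 - \left(\frac{215}{7} + \sqrt{-3 - 94}\right) = -38210 - \left(\frac{215}{7} + \sqrt{-97}\right) = -38210 - \left(\frac{215}{7} + i \sqrt{97}\right) = - \frac{267685}{7} - i \sqrt{97}$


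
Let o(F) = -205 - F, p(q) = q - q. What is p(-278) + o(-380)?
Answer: 175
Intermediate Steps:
p(q) = 0
p(-278) + o(-380) = 0 + (-205 - 1*(-380)) = 0 + (-205 + 380) = 0 + 175 = 175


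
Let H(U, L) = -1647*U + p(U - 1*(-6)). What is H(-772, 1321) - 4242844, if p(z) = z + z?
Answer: -2972892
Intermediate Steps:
p(z) = 2*z
H(U, L) = 12 - 1645*U (H(U, L) = -1647*U + 2*(U - 1*(-6)) = -1647*U + 2*(U + 6) = -1647*U + 2*(6 + U) = -1647*U + (12 + 2*U) = 12 - 1645*U)
H(-772, 1321) - 4242844 = (12 - 1645*(-772)) - 4242844 = (12 + 1269940) - 4242844 = 1269952 - 4242844 = -2972892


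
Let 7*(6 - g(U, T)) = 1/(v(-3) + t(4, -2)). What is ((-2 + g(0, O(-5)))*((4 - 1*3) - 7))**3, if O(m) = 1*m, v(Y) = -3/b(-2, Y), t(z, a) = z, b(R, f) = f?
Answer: -580093704/42875 ≈ -13530.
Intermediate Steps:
v(Y) = -3/Y
O(m) = m
g(U, T) = 209/35 (g(U, T) = 6 - 1/(7*(-3/(-3) + 4)) = 6 - 1/(7*(-3*(-1/3) + 4)) = 6 - 1/(7*(1 + 4)) = 6 - 1/7/5 = 6 - 1/7*1/5 = 6 - 1/35 = 209/35)
((-2 + g(0, O(-5)))*((4 - 1*3) - 7))**3 = ((-2 + 209/35)*((4 - 1*3) - 7))**3 = (139*((4 - 3) - 7)/35)**3 = (139*(1 - 7)/35)**3 = ((139/35)*(-6))**3 = (-834/35)**3 = -580093704/42875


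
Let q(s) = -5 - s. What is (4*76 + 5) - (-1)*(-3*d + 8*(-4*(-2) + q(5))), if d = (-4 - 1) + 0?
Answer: 308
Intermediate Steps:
d = -5 (d = -5 + 0 = -5)
(4*76 + 5) - (-1)*(-3*d + 8*(-4*(-2) + q(5))) = (4*76 + 5) - (-1)*(-3*(-5) + 8*(-4*(-2) + (-5 - 1*5))) = (304 + 5) - (-1)*(15 + 8*(8 + (-5 - 5))) = 309 - (-1)*(15 + 8*(8 - 10)) = 309 - (-1)*(15 + 8*(-2)) = 309 - (-1)*(15 - 16) = 309 - (-1)*(-1) = 309 - 1*1 = 309 - 1 = 308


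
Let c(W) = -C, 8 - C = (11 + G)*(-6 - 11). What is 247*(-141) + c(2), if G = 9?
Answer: -35175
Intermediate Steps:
C = 348 (C = 8 - (11 + 9)*(-6 - 11) = 8 - 20*(-17) = 8 - 1*(-340) = 8 + 340 = 348)
c(W) = -348 (c(W) = -1*348 = -348)
247*(-141) + c(2) = 247*(-141) - 348 = -34827 - 348 = -35175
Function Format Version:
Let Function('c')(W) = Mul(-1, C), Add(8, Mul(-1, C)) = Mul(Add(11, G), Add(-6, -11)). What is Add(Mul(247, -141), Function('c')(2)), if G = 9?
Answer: -35175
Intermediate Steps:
C = 348 (C = Add(8, Mul(-1, Mul(Add(11, 9), Add(-6, -11)))) = Add(8, Mul(-1, Mul(20, -17))) = Add(8, Mul(-1, -340)) = Add(8, 340) = 348)
Function('c')(W) = -348 (Function('c')(W) = Mul(-1, 348) = -348)
Add(Mul(247, -141), Function('c')(2)) = Add(Mul(247, -141), -348) = Add(-34827, -348) = -35175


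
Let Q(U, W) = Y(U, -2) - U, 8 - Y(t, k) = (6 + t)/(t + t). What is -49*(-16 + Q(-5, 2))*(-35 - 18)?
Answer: -75313/10 ≈ -7531.3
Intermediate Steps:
Y(t, k) = 8 - (6 + t)/(2*t) (Y(t, k) = 8 - (6 + t)/(t + t) = 8 - (6 + t)/(2*t))
Q(U, W) = 15/2 - U - 3/U (Q(U, W) = (15/2 - 3/U) - U = 15/2 - U - 3/U)
-49*(-16 + Q(-5, 2))*(-35 - 18) = -49*(-16 + (15/2 - 1*(-5) - 3/(-5)))*(-35 - 18) = -49*(-16 + (15/2 + 5 - 3*(-⅕)))*(-53) = -49*(-16 + (15/2 + 5 + ⅗))*(-53) = -49*(-16 + 131/10)*(-53) = -(-1421)*(-53)/10 = -49*1537/10 = -75313/10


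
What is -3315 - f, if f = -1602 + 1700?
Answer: -3413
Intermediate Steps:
f = 98
-3315 - f = -3315 - 1*98 = -3315 - 98 = -3413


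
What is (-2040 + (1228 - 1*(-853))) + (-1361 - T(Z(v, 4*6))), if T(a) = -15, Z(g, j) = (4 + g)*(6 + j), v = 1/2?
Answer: -1305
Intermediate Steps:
v = 1/2 ≈ 0.50000
(-2040 + (1228 - 1*(-853))) + (-1361 - T(Z(v, 4*6))) = (-2040 + (1228 - 1*(-853))) + (-1361 - 1*(-15)) = (-2040 + (1228 + 853)) + (-1361 + 15) = (-2040 + 2081) - 1346 = 41 - 1346 = -1305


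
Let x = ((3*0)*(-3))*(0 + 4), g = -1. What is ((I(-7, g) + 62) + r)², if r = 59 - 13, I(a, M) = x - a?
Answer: 13225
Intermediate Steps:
x = 0 (x = (0*(-3))*4 = 0*4 = 0)
I(a, M) = -a (I(a, M) = 0 - a = -a)
r = 46
((I(-7, g) + 62) + r)² = ((-1*(-7) + 62) + 46)² = ((7 + 62) + 46)² = (69 + 46)² = 115² = 13225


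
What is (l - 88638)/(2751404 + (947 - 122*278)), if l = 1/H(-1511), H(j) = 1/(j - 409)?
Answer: -30186/906145 ≈ -0.033313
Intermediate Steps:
H(j) = 1/(-409 + j)
l = -1920 (l = 1/(1/(-409 - 1511)) = 1/(1/(-1920)) = 1/(-1/1920) = -1920)
(l - 88638)/(2751404 + (947 - 122*278)) = (-1920 - 88638)/(2751404 + (947 - 122*278)) = -90558/(2751404 + (947 - 33916)) = -90558/(2751404 - 32969) = -90558/2718435 = -90558*1/2718435 = -30186/906145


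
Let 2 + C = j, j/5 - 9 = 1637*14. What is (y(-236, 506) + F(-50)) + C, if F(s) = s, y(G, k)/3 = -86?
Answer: 114325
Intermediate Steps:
y(G, k) = -258 (y(G, k) = 3*(-86) = -258)
j = 114635 (j = 45 + 5*(1637*14) = 45 + 5*22918 = 45 + 114590 = 114635)
C = 114633 (C = -2 + 114635 = 114633)
(y(-236, 506) + F(-50)) + C = (-258 - 50) + 114633 = -308 + 114633 = 114325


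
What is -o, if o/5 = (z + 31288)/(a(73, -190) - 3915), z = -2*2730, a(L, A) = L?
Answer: 64570/1921 ≈ 33.613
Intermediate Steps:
z = -5460
o = -64570/1921 (o = 5*((-5460 + 31288)/(73 - 3915)) = 5*(25828/(-3842)) = 5*(25828*(-1/3842)) = 5*(-12914/1921) = -64570/1921 ≈ -33.613)
-o = -1*(-64570/1921) = 64570/1921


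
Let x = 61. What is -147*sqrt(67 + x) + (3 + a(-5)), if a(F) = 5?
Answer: 8 - 1176*sqrt(2) ≈ -1655.1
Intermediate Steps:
-147*sqrt(67 + x) + (3 + a(-5)) = -147*sqrt(67 + 61) + (3 + 5) = -1176*sqrt(2) + 8 = 8 - 1176*sqrt(2)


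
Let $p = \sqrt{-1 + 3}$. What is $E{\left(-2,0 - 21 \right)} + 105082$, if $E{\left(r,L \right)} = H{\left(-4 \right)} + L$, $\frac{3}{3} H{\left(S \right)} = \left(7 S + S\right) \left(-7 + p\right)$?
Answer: $105285 - 32 \sqrt{2} \approx 1.0524 \cdot 10^{5}$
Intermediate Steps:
$p = \sqrt{2} \approx 1.4142$
$H{\left(S \right)} = 8 S \left(-7 + \sqrt{2}\right)$ ($H{\left(S \right)} = \left(7 S + S\right) \left(-7 + \sqrt{2}\right) = 8 S \left(-7 + \sqrt{2}\right)$)
$E{\left(r,L \right)} = 224 + L - 32 \sqrt{2}$ ($E{\left(r,L \right)} = 8 \left(-4\right) \left(-7 + \sqrt{2}\right) + L = \left(224 - 32 \sqrt{2}\right) + L = 224 + L - 32 \sqrt{2}$)
$E{\left(-2,0 - 21 \right)} + 105082 = \left(224 + \left(0 - 21\right) - 32 \sqrt{2}\right) + 105082 = \left(224 - 21 - 32 \sqrt{2}\right) + 105082 = \left(203 - 32 \sqrt{2}\right) + 105082 = 105285 - 32 \sqrt{2}$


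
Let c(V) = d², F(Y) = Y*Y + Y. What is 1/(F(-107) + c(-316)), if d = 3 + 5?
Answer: 1/11406 ≈ 8.7673e-5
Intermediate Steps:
d = 8
F(Y) = Y + Y² (F(Y) = Y² + Y = Y + Y²)
c(V) = 64 (c(V) = 8² = 64)
1/(F(-107) + c(-316)) = 1/(-107*(1 - 107) + 64) = 1/(-107*(-106) + 64) = 1/(11342 + 64) = 1/11406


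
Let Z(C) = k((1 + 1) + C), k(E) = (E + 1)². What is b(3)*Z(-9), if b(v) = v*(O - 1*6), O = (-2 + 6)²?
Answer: 1080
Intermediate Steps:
O = 16 (O = 4² = 16)
k(E) = (1 + E)²
Z(C) = (3 + C)² (Z(C) = (1 + ((1 + 1) + C))² = (1 + (2 + C))² = (3 + C)²)
b(v) = 10*v (b(v) = v*(16 - 1*6) = v*(16 - 6) = v*10 = 10*v)
b(3)*Z(-9) = (10*3)*(3 - 9)² = 30*(-6)² = 30*36 = 1080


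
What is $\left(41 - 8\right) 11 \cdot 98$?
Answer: $35574$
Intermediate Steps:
$\left(41 - 8\right) 11 \cdot 98 = 33 \cdot 11 \cdot 98 = 363 \cdot 98 = 35574$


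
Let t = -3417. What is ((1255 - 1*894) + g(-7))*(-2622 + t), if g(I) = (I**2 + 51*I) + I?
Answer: -277794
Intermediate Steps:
g(I) = I**2 + 52*I
((1255 - 1*894) + g(-7))*(-2622 + t) = ((1255 - 1*894) - 7*(52 - 7))*(-2622 - 3417) = ((1255 - 894) - 7*45)*(-6039) = (361 - 315)*(-6039) = 46*(-6039) = -277794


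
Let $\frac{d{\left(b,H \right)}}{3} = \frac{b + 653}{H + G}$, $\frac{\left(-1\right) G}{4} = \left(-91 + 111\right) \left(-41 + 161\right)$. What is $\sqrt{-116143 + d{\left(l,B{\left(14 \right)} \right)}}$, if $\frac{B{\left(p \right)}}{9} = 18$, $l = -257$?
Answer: $\frac{i \sqrt{2375010781}}{143} \approx 340.8 i$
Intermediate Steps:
$B{\left(p \right)} = 162$ ($B{\left(p \right)} = 9 \cdot 18 = 162$)
$G = -9600$ ($G = - 4 \left(-91 + 111\right) \left(-41 + 161\right) = - 4 \cdot 20 \cdot 120 = \left(-4\right) 2400 = -9600$)
$d{\left(b,H \right)} = \frac{3 \left(653 + b\right)}{-9600 + H}$ ($d{\left(b,H \right)} = 3 \frac{b + 653}{H - 9600} = 3 \frac{653 + b}{-9600 + H} = \frac{3 \left(653 + b\right)}{-9600 + H}$)
$\sqrt{-116143 + d{\left(l,B{\left(14 \right)} \right)}} = \sqrt{-116143 + \frac{3 \left(653 - 257\right)}{-9600 + 162}} = \sqrt{-116143 + 3 \frac{1}{-9438} \cdot 396} = \sqrt{-116143 + 3 \left(- \frac{1}{9438}\right) 396} = \sqrt{-116143 - \frac{18}{143}} = \sqrt{- \frac{16608467}{143}} = \frac{i \sqrt{2375010781}}{143}$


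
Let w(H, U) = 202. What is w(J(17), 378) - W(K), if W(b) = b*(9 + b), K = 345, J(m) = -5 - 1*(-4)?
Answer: -121928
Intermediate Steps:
J(m) = -1 (J(m) = -5 + 4 = -1)
w(J(17), 378) - W(K) = 202 - 345*(9 + 345) = 202 - 345*354 = 202 - 1*122130 = 202 - 122130 = -121928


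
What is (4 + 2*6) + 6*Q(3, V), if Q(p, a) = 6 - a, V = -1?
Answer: 58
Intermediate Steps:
(4 + 2*6) + 6*Q(3, V) = (4 + 2*6) + 6*(6 - 1*(-1)) = (4 + 12) + 6*(6 + 1) = 16 + 6*7 = 16 + 42 = 58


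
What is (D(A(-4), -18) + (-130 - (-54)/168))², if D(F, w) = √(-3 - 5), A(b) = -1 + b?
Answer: 13177889/784 - 3631*I*√2/7 ≈ 16809.0 - 733.57*I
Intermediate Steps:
D(F, w) = 2*I*√2 (D(F, w) = √(-8) = 2*I*√2)
(D(A(-4), -18) + (-130 - (-54)/168))² = (2*I*√2 + (-130 - (-54)/168))² = (2*I*√2 + (-130 - 1*(-9/28)))² = (2*I*√2 + (-130 + 9/28))² = (2*I*√2 - 3631/28)² = (-3631/28 + 2*I*√2)²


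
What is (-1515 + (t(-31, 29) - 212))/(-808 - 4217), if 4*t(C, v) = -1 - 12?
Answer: 2307/6700 ≈ 0.34433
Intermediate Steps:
t(C, v) = -13/4 (t(C, v) = (-1 - 12)/4 = (¼)*(-13) = -13/4)
(-1515 + (t(-31, 29) - 212))/(-808 - 4217) = (-1515 + (-13/4 - 212))/(-808 - 4217) = (-1515 - 861/4)/(-5025) = -6921/4*(-1/5025) = 2307/6700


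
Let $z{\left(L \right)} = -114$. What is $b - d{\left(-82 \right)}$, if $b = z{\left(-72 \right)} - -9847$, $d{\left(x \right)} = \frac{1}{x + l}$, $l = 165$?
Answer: $\frac{807838}{83} \approx 9733.0$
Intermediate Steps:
$d{\left(x \right)} = \frac{1}{165 + x}$ ($d{\left(x \right)} = \frac{1}{x + 165} = \frac{1}{165 + x}$)
$b = 9733$ ($b = -114 - -9847 = -114 + 9847 = 9733$)
$b - d{\left(-82 \right)} = 9733 - \frac{1}{165 - 82} = 9733 - \frac{1}{83} = \frac{807838}{83}$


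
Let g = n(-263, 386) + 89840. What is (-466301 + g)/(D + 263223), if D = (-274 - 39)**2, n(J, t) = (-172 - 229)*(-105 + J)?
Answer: -228893/361192 ≈ -0.63372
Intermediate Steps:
n(J, t) = 42105 - 401*J (n(J, t) = -401*(-105 + J) = 42105 - 401*J)
D = 97969 (D = (-313)**2 = 97969)
g = 237408 (g = (42105 - 401*(-263)) + 89840 = (42105 + 105463) + 89840 = 147568 + 89840 = 237408)
(-466301 + g)/(D + 263223) = (-466301 + 237408)/(97969 + 263223) = -228893/361192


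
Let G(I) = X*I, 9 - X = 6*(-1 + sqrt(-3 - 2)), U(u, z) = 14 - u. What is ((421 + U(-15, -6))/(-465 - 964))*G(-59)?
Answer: 398250/1429 - 159300*I*sqrt(5)/1429 ≈ 278.69 - 249.27*I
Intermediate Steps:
X = 15 - 6*I*sqrt(5) (X = 9 - 6*(-1 + sqrt(-3 - 2)) = 9 - 6*(-1 + sqrt(-5)) = 9 - 6*(-1 + I*sqrt(5)) = 9 - (-6 + 6*I*sqrt(5)) = 9 + (6 - 6*I*sqrt(5)) = 15 - 6*I*sqrt(5) ≈ 15.0 - 13.416*I)
G(I) = I*(15 - 6*I*sqrt(5)) (G(I) = (15 - 6*I*sqrt(5))*I = I*(15 - 6*I*sqrt(5)))
((421 + U(-15, -6))/(-465 - 964))*G(-59) = ((421 + (14 - 1*(-15)))/(-465 - 964))*(3*(-59)*(5 - 2*I*sqrt(5))) = ((421 + (14 + 15))/(-1429))*(-885 + 354*I*sqrt(5)) = ((421 + 29)*(-1/1429))*(-885 + 354*I*sqrt(5)) = (450*(-1/1429))*(-885 + 354*I*sqrt(5)) = -450*(-885 + 354*I*sqrt(5))/1429 = 398250/1429 - 159300*I*sqrt(5)/1429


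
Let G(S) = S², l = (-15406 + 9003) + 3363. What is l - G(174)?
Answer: -33316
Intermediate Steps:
l = -3040 (l = -6403 + 3363 = -3040)
l - G(174) = -3040 - 1*174² = -3040 - 1*30276 = -3040 - 30276 = -33316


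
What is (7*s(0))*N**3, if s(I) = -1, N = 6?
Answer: -1512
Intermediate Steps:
(7*s(0))*N**3 = (7*(-1))*6**3 = -7*216 = -1512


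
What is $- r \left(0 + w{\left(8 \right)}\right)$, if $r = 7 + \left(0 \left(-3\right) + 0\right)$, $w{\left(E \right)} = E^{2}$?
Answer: $-448$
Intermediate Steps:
$r = 7$ ($r = 7 + \left(0 + 0\right) = 7 + 0 = 7$)
$- r \left(0 + w{\left(8 \right)}\right) = - 7 \left(0 + 8^{2}\right) = - 7 \left(0 + 64\right) = - 7 \cdot 64 = \left(-1\right) 448 = -448$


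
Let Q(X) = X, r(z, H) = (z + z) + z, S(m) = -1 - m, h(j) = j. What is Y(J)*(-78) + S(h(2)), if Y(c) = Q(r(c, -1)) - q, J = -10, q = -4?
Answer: 2025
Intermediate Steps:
r(z, H) = 3*z (r(z, H) = 2*z + z = 3*z)
Y(c) = 4 + 3*c (Y(c) = 3*c - 1*(-4) = 3*c + 4 = 4 + 3*c)
Y(J)*(-78) + S(h(2)) = (4 + 3*(-10))*(-78) + (-1 - 1*2) = (4 - 30)*(-78) + (-1 - 2) = -26*(-78) - 3 = 2028 - 3 = 2025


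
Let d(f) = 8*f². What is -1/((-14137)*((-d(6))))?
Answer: -1/4071456 ≈ -2.4561e-7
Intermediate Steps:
-1/((-14137)*((-d(6)))) = -1/((-14137)*((-8*6²))) = -(-1)/(14137*((-8*36))) = -(-1)/(14137*((-1*288))) = -(-1)/(14137*(-288)) = -(-1)*(-1)/(14137*288) = -1*1/4071456 = -1/4071456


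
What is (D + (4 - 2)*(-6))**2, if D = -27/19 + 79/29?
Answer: 34739236/303601 ≈ 114.42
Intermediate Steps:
D = 718/551 (D = -27*1/19 + 79*(1/29) = -27/19 + 79/29 = 718/551 ≈ 1.3031)
(D + (4 - 2)*(-6))**2 = (718/551 + (4 - 2)*(-6))**2 = (718/551 + 2*(-6))**2 = (718/551 - 12)**2 = (-5894/551)**2 = 34739236/303601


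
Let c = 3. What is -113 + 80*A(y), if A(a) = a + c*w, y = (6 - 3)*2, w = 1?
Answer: 607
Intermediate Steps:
y = 6 (y = 3*2 = 6)
A(a) = 3 + a (A(a) = a + 3*1 = a + 3 = 3 + a)
-113 + 80*A(y) = -113 + 80*(3 + 6) = -113 + 80*9 = -113 + 720 = 607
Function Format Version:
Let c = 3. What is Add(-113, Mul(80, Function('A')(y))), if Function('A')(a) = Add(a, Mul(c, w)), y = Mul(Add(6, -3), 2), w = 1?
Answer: 607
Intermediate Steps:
y = 6 (y = Mul(3, 2) = 6)
Function('A')(a) = Add(3, a) (Function('A')(a) = Add(a, Mul(3, 1)) = Add(a, 3) = Add(3, a))
Add(-113, Mul(80, Function('A')(y))) = Add(-113, Mul(80, Add(3, 6))) = Add(-113, Mul(80, 9)) = Add(-113, 720) = 607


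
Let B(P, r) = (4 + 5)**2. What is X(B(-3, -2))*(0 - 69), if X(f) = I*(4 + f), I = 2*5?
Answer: -58650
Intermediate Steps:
B(P, r) = 81 (B(P, r) = 9**2 = 81)
I = 10
X(f) = 40 + 10*f (X(f) = 10*(4 + f) = 40 + 10*f)
X(B(-3, -2))*(0 - 69) = (40 + 10*81)*(0 - 69) = (40 + 810)*(-69) = 850*(-69) = -58650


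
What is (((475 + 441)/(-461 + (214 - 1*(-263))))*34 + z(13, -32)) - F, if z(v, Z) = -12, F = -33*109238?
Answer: 7213577/2 ≈ 3.6068e+6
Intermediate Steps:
F = -3604854
(((475 + 441)/(-461 + (214 - 1*(-263))))*34 + z(13, -32)) - F = (((475 + 441)/(-461 + (214 - 1*(-263))))*34 - 12) - 1*(-3604854) = ((916/(-461 + (214 + 263)))*34 - 12) + 3604854 = ((916/(-461 + 477))*34 - 12) + 3604854 = ((916/16)*34 - 12) + 3604854 = ((916*(1/16))*34 - 12) + 3604854 = ((229/4)*34 - 12) + 3604854 = (3893/2 - 12) + 3604854 = 3869/2 + 3604854 = 7213577/2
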